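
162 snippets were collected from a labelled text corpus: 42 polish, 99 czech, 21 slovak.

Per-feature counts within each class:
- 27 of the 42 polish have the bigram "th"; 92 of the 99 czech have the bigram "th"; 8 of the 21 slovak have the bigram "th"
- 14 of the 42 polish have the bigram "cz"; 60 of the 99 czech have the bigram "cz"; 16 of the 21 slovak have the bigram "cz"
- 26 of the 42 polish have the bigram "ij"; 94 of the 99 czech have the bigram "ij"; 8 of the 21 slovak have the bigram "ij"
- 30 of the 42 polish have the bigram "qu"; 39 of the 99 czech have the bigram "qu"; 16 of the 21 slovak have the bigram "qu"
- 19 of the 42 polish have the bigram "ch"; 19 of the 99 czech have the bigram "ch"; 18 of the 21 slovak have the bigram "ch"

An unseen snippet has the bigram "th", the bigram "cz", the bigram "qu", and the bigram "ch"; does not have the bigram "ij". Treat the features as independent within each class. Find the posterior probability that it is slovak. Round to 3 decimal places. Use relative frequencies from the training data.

0.651

polish: (42/162) × (27/42) × (14/42) × (16/42) × (30/42) × (19/42) ≈ 0.00683871
czech: (99/162) × (92/99) × (60/99) × (5/99) × (39/99) × (19/99) ≈ 0.00131423
slovak: (21/162) × (8/21) × (16/21) × (13/21) × (16/21) × (18/21) ≈ 0.0152109
P(slovak | x) = 0.0152109 / 0.02336384 ≈ 0.651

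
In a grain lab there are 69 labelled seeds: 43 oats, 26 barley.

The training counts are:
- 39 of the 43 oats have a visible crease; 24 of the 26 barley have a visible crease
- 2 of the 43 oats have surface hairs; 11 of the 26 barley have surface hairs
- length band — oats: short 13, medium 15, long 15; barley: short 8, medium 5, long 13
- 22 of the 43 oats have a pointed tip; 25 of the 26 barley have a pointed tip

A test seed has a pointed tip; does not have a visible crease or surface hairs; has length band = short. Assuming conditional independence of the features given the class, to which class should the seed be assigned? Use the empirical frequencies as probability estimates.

oats: (43/69) × (4/43) × (41/43) × (13/43) × (22/43) ≈ 0.00854979
barley: (26/69) × (2/26) × (15/26) × (8/26) × (25/26) ≈ 0.00494746
Highest score → oats.

oats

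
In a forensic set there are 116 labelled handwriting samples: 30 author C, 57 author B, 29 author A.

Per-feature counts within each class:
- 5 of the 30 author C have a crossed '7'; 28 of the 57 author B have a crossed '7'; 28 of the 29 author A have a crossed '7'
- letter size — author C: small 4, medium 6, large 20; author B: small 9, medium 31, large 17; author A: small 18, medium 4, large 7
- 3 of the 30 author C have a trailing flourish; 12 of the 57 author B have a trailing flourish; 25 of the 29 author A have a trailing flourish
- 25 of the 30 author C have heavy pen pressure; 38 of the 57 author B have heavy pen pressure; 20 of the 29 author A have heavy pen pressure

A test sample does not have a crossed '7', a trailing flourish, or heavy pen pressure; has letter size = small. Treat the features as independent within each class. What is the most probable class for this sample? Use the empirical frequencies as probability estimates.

author C: (30/116) × (25/30) × (4/30) × (27/30) × (5/30) ≈ 0.00431034
author B: (57/116) × (29/57) × (9/57) × (45/57) × (19/57) ≈ 0.0103878
author A: (29/116) × (1/29) × (18/29) × (4/29) × (9/29) ≈ 0.000229046
Highest score → author B.

author B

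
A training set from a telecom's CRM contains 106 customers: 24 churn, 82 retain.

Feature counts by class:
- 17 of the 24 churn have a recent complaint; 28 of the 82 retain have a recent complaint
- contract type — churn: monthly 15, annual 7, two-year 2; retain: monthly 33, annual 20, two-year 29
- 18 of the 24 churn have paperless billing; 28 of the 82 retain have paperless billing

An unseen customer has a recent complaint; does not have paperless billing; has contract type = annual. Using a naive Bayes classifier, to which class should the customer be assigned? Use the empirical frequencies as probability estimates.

churn: (24/106) × (17/24) × (7/24) × (6/24) ≈ 0.0116942
retain: (82/106) × (28/82) × (20/82) × (54/82) ≈ 0.0424276
Highest score → retain.

retain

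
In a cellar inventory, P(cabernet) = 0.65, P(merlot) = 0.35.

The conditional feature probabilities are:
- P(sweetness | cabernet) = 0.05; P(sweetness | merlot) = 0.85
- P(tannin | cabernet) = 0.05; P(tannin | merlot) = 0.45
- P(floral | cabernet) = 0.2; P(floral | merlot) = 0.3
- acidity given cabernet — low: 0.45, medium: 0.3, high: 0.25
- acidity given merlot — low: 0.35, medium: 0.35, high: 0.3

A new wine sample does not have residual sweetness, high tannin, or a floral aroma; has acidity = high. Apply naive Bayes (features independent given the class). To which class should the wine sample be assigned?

cabernet

cabernet: 0.65 × (1−0.05) × (1−0.05) × (1−0.2) × 0.25 = 0.117325
merlot: 0.35 × (1−0.85) × (1−0.45) × (1−0.3) × 0.3 = 0.00606375
Highest score → cabernet.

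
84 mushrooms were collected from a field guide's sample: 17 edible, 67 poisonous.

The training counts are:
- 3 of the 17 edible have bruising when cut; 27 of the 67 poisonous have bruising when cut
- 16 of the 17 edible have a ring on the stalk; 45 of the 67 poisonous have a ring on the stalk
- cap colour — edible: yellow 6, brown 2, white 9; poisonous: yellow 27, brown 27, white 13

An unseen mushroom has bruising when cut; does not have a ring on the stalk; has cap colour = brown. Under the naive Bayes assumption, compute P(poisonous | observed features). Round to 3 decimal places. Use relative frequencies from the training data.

edible: (17/84) × (3/17) × (1/17) × (2/17) ≈ 0.000247158
poisonous: (67/84) × (27/67) × (22/67) × (27/67) ≈ 0.0425325
P(poisonous | x) = 0.0425325 / 0.042779658 ≈ 0.994

0.994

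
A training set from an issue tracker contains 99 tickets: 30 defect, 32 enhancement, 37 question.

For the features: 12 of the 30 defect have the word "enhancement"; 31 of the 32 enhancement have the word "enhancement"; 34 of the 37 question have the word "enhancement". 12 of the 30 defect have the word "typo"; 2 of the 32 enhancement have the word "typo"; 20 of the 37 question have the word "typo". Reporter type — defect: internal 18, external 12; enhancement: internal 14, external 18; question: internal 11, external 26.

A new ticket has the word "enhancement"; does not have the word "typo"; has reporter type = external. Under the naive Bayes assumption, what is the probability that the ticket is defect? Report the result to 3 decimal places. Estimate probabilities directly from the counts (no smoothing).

0.095

defect: (30/99) × (12/30) × (18/30) × (12/30) ≈ 0.0290909
enhancement: (32/99) × (31/32) × (30/32) × (18/32) ≈ 0.165128
question: (37/99) × (34/37) × (17/37) × (26/37) ≈ 0.110882
P(defect | x) = 0.0290909 / 0.3051009 ≈ 0.095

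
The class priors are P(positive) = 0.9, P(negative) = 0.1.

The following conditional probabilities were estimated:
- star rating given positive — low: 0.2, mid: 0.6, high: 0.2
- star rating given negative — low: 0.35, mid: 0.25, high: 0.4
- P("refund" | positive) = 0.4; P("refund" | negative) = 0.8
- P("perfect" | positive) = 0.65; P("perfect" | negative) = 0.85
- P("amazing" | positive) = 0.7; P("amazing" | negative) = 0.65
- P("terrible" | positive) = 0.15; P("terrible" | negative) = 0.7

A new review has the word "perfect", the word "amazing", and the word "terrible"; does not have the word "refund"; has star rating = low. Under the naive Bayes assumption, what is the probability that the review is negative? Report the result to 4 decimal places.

positive: 0.9 × 0.2 × (1−0.4) × 0.65 × 0.7 × 0.15 = 0.007371
negative: 0.1 × 0.35 × (1−0.8) × 0.85 × 0.65 × 0.7 = 0.00270725
P(negative | x) = 0.00270725 / 0.01007825 ≈ 0.2686

0.2686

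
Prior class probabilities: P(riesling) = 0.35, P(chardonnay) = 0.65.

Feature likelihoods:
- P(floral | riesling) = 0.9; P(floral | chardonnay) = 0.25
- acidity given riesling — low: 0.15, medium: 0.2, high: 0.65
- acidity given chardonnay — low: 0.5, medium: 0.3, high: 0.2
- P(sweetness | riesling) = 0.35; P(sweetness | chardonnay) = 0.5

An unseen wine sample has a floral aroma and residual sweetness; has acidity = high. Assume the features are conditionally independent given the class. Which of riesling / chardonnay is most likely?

riesling

riesling: 0.35 × 0.9 × 0.65 × 0.35 = 0.0716625
chardonnay: 0.65 × 0.25 × 0.2 × 0.5 = 0.01625
Highest score → riesling.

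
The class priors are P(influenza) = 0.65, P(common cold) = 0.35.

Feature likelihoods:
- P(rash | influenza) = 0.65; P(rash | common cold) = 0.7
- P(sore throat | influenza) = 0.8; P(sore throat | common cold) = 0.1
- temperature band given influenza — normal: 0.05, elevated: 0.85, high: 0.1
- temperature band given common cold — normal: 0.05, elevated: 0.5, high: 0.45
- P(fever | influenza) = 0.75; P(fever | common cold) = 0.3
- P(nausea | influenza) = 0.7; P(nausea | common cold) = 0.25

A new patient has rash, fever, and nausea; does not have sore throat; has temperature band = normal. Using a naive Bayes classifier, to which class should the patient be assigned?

influenza: 0.65 × 0.65 × (1−0.8) × 0.05 × 0.75 × 0.7 = 0.002218125
common cold: 0.35 × 0.7 × (1−0.1) × 0.05 × 0.3 × 0.25 = 0.000826875
Highest score → influenza.

influenza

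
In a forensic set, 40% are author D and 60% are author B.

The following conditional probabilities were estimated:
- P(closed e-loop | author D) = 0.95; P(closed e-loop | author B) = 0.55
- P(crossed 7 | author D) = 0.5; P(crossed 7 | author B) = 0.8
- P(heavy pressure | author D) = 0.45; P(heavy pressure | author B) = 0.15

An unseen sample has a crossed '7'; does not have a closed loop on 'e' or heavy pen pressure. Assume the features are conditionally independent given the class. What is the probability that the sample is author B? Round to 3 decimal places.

author D: 0.4 × (1−0.95) × 0.5 × (1−0.45) = 0.0055
author B: 0.6 × (1−0.55) × 0.8 × (1−0.15) = 0.1836
P(author B | x) = 0.1836 / 0.1891 ≈ 0.971

0.971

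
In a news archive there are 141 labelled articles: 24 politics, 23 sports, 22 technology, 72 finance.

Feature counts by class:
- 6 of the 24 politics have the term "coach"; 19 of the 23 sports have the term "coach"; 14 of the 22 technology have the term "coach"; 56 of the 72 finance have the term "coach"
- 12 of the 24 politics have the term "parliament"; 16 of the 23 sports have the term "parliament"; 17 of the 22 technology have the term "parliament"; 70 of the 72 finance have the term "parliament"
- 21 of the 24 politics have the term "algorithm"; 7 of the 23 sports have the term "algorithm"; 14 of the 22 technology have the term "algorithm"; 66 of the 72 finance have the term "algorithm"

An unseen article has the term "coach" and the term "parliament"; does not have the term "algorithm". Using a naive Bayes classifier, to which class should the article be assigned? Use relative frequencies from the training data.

politics: (24/141) × (6/24) × (12/24) × (3/24) ≈ 0.00265957
sports: (23/141) × (19/23) × (16/23) × (16/23) ≈ 0.0652107
technology: (22/141) × (14/22) × (17/22) × (8/22) ≈ 0.0278999
finance: (72/141) × (56/72) × (70/72) × (6/72) ≈ 0.0321776
Highest score → sports.

sports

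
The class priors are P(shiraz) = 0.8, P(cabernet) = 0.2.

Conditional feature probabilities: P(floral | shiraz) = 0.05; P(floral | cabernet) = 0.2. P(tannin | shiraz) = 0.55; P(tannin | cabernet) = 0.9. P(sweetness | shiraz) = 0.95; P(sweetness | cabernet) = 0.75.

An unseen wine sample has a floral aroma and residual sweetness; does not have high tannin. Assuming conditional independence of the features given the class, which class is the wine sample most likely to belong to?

shiraz

shiraz: 0.8 × 0.05 × (1−0.55) × 0.95 = 0.0171
cabernet: 0.2 × 0.2 × (1−0.9) × 0.75 = 0.003
Highest score → shiraz.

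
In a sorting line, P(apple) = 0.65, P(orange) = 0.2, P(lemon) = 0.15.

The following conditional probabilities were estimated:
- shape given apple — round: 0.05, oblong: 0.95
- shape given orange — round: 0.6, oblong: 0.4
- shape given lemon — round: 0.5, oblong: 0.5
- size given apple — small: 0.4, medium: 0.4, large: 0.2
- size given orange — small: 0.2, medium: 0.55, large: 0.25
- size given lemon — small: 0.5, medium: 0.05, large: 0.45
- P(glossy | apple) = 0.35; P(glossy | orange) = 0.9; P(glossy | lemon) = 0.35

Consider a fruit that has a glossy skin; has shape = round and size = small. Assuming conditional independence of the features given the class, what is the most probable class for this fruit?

orange

apple: 0.65 × 0.05 × 0.4 × 0.35 = 0.00455
orange: 0.2 × 0.6 × 0.2 × 0.9 = 0.0216
lemon: 0.15 × 0.5 × 0.5 × 0.35 = 0.013125
Highest score → orange.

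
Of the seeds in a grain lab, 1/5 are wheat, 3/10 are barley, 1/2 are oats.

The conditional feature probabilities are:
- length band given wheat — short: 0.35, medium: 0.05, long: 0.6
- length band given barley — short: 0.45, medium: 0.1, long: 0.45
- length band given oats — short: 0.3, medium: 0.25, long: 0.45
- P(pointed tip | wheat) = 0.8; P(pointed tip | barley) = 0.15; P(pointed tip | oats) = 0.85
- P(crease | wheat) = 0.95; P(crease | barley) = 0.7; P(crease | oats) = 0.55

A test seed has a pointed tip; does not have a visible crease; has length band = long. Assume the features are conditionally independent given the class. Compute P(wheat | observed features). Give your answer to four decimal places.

wheat: 0.2 × 0.6 × 0.8 × (1−0.95) = 0.0048
barley: 0.3 × 0.45 × 0.15 × (1−0.7) = 0.006075
oats: 0.5 × 0.45 × 0.85 × (1−0.55) = 0.0860625
P(wheat | x) = 0.0048 / 0.0969375 ≈ 0.0495

0.0495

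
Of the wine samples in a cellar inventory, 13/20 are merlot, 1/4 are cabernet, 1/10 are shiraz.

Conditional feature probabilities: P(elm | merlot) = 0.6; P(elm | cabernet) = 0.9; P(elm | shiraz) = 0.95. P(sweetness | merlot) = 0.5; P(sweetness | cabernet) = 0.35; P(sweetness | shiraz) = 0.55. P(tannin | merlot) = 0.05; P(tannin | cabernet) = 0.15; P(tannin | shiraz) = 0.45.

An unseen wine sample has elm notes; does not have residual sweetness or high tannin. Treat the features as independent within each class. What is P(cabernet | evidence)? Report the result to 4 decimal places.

0.3732

merlot: 0.65 × 0.6 × (1−0.5) × (1−0.05) = 0.18525
cabernet: 0.25 × 0.9 × (1−0.35) × (1−0.15) = 0.1243125
shiraz: 0.1 × 0.95 × (1−0.55) × (1−0.45) = 0.0235125
P(cabernet | x) = 0.1243125 / 0.333075 ≈ 0.3732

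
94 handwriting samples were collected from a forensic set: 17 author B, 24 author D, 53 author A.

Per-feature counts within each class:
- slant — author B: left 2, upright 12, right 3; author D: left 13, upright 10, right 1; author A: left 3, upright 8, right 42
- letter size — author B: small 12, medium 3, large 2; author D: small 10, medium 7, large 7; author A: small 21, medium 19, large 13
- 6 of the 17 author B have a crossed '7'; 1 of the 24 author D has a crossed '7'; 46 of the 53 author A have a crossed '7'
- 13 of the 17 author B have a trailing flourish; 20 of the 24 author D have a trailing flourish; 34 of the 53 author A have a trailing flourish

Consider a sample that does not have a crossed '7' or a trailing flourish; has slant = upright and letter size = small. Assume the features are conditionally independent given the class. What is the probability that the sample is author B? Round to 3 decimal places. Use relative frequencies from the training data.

author B: (17/94) × (12/17) × (12/17) × (11/17) × (4/17) ≈ 0.0137196
author D: (24/94) × (10/24) × (10/24) × (23/24) × (4/24) ≈ 0.00707989
author A: (53/94) × (8/53) × (21/53) × (7/53) × (19/53) ≈ 0.00159663
P(author B | x) = 0.0137196 / 0.02239612 ≈ 0.613

0.613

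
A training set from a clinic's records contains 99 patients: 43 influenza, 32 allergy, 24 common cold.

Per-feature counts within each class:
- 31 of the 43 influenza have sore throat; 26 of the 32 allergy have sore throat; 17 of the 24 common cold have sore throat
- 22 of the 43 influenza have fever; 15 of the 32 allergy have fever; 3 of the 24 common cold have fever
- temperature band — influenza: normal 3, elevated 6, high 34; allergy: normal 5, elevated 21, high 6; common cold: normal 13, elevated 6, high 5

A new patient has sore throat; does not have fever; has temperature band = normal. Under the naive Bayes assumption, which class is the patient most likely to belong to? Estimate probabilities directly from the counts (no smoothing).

influenza: (43/99) × (31/43) × (21/43) × (3/43) ≈ 0.0106692
allergy: (32/99) × (26/32) × (17/32) × (5/32) ≈ 0.0218
common cold: (24/99) × (17/24) × (21/24) × (13/24) ≈ 0.0813868
Highest score → common cold.

common cold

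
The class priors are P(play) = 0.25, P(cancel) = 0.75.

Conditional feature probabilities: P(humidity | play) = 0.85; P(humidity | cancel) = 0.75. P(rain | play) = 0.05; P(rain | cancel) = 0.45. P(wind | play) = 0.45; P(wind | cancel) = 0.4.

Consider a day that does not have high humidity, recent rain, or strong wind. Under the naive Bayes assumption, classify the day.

play: 0.25 × (1−0.85) × (1−0.05) × (1−0.45) = 0.01959375
cancel: 0.75 × (1−0.75) × (1−0.45) × (1−0.4) = 0.061875
Highest score → cancel.

cancel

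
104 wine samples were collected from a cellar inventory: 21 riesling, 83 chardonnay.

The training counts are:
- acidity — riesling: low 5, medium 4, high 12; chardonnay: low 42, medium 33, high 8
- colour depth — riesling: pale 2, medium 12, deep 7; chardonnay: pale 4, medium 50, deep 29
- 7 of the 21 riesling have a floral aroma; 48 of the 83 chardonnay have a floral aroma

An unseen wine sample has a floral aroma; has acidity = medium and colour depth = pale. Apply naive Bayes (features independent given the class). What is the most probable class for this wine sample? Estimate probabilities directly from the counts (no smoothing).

chardonnay

riesling: (21/104) × (4/21) × (2/21) × (7/21) ≈ 0.001221
chardonnay: (83/104) × (33/83) × (4/83) × (48/83) ≈ 0.00884353
Highest score → chardonnay.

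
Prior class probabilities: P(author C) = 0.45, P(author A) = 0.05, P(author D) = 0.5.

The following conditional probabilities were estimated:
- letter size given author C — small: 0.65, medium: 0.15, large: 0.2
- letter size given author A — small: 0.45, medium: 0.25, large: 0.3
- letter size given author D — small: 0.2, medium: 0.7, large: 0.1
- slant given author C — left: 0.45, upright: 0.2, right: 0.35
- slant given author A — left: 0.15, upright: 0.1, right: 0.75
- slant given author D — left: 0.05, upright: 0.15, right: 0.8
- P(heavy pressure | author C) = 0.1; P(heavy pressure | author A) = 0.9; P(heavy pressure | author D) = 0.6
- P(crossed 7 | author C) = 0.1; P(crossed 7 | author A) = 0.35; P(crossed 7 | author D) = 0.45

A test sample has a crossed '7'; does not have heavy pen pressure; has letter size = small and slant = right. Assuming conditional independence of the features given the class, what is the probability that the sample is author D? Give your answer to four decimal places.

0.5949

author C: 0.45 × 0.65 × 0.35 × (1−0.1) × 0.1 = 0.00921375
author A: 0.05 × 0.45 × 0.75 × (1−0.9) × 0.35 = 0.000590625
author D: 0.5 × 0.2 × 0.8 × (1−0.6) × 0.45 = 0.0144
P(author D | x) = 0.0144 / 0.024204375 ≈ 0.5949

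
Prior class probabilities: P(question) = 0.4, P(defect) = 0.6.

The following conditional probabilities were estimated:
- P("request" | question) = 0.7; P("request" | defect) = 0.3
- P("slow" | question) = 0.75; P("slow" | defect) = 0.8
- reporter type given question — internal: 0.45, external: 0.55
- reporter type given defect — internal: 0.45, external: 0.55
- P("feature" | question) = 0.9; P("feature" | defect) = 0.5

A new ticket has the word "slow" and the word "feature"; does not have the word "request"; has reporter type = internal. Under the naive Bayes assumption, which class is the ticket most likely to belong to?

question: 0.4 × (1−0.7) × 0.75 × 0.45 × 0.9 = 0.03645
defect: 0.6 × (1−0.3) × 0.8 × 0.45 × 0.5 = 0.0756
Highest score → defect.

defect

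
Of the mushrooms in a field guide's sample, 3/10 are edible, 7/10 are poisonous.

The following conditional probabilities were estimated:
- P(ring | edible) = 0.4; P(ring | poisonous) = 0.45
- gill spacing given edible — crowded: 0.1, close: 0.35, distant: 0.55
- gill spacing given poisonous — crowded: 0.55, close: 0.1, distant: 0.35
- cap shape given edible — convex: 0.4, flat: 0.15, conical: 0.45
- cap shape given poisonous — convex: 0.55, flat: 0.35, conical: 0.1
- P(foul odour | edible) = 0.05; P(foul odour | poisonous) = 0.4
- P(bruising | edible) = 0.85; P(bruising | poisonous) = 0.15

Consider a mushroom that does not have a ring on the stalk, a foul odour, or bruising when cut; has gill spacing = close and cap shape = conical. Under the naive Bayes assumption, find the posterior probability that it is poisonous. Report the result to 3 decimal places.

edible: 0.3 × (1−0.4) × 0.35 × 0.45 × (1−0.05) × (1−0.85) = 0.004039875
poisonous: 0.7 × (1−0.45) × 0.1 × 0.1 × (1−0.4) × (1−0.15) = 0.0019635
P(poisonous | x) = 0.0019635 / 0.006003375 ≈ 0.327

0.327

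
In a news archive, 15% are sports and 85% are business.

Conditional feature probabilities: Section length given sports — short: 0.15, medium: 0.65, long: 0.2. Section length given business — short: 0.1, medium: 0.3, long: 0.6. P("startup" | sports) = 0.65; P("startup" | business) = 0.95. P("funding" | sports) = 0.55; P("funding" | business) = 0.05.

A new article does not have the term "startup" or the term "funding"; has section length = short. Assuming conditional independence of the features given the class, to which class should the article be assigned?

sports: 0.15 × 0.15 × (1−0.65) × (1−0.55) = 0.00354375
business: 0.85 × 0.1 × (1−0.95) × (1−0.05) = 0.0040375
Highest score → business.

business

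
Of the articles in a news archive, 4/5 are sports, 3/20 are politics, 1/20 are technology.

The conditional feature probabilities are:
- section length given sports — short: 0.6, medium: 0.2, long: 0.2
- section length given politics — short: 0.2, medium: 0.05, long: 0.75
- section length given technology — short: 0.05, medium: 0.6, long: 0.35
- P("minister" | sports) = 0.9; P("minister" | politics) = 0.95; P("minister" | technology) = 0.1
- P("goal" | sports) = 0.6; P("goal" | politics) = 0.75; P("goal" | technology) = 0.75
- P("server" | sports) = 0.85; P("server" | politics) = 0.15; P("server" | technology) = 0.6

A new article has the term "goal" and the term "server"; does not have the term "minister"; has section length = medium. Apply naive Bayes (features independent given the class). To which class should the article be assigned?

sports: 0.8 × 0.2 × (1−0.9) × 0.6 × 0.85 = 0.00816
politics: 0.15 × 0.05 × (1−0.95) × 0.75 × 0.15 = 0.0000421875
technology: 0.05 × 0.6 × (1−0.1) × 0.75 × 0.6 = 0.01215
Highest score → technology.

technology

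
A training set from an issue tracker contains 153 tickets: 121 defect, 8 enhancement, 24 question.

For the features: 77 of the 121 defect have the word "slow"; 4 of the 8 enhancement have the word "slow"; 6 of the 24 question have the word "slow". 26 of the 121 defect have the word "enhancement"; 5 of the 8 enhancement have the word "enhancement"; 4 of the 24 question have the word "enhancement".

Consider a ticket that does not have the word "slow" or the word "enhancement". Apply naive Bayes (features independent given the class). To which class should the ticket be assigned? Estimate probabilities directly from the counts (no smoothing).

defect: (121/153) × (44/121) × (95/121) ≈ 0.225787
enhancement: (8/153) × (4/8) × (3/8) ≈ 0.00980392
question: (24/153) × (18/24) × (20/24) ≈ 0.0980392
Highest score → defect.

defect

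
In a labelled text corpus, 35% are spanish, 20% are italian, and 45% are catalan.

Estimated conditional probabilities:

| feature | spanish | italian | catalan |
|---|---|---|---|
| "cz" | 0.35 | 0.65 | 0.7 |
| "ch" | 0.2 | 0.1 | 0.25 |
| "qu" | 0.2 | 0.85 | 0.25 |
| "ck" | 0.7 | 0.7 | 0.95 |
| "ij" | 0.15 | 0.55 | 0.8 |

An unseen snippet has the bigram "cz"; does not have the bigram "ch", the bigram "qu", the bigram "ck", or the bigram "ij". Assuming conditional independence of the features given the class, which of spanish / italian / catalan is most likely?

spanish

spanish: 0.35 × 0.35 × (1−0.2) × (1−0.2) × (1−0.7) × (1−0.15) = 0.019992
italian: 0.2 × 0.65 × (1−0.1) × (1−0.85) × (1−0.7) × (1−0.55) = 0.00236925
catalan: 0.45 × 0.7 × (1−0.25) × (1−0.25) × (1−0.95) × (1−0.8) = 0.001771875
Highest score → spanish.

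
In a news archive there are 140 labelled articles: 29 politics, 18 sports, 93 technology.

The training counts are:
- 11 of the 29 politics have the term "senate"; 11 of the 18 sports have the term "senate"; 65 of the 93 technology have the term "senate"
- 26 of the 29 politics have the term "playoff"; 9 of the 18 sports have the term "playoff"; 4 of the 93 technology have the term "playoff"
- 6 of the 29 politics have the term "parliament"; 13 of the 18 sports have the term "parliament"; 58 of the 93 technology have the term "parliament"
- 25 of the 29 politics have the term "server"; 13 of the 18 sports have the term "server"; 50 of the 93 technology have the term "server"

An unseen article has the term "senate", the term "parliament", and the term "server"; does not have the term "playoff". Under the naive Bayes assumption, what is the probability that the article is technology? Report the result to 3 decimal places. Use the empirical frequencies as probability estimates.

0.872

politics: (29/140) × (11/29) × (3/29) × (6/29) × (25/29) ≈ 0.00144972
sports: (18/140) × (11/18) × (9/18) × (13/18) × (13/18) ≈ 0.0204916
technology: (93/140) × (65/93) × (89/93) × (58/93) × (50/93) ≈ 0.148979
P(technology | x) = 0.148979 / 0.17092032 ≈ 0.872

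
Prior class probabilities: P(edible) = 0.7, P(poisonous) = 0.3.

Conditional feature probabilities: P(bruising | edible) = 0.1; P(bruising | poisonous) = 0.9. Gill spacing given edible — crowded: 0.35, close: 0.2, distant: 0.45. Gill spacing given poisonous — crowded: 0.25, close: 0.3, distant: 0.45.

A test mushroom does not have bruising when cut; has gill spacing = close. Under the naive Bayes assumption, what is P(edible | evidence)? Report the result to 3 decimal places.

edible: 0.7 × (1−0.1) × 0.2 = 0.126
poisonous: 0.3 × (1−0.9) × 0.3 = 0.009
P(edible | x) = 0.126 / 0.135 ≈ 0.933

0.933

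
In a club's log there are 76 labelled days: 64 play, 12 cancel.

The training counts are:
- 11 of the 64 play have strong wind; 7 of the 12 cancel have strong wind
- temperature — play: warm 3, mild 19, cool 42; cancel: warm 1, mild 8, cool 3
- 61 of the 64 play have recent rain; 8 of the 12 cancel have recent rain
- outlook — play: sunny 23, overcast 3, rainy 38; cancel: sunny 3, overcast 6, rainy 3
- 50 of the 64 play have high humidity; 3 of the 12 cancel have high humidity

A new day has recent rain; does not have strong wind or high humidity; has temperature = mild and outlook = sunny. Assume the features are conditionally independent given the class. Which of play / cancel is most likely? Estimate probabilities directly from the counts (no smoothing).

play: (64/76) × (53/64) × (19/64) × (61/64) × (23/64) × (14/64) ≈ 0.0155125
cancel: (12/76) × (5/12) × (8/12) × (8/12) × (3/12) × (9/12) ≈ 0.00548246
Highest score → play.

play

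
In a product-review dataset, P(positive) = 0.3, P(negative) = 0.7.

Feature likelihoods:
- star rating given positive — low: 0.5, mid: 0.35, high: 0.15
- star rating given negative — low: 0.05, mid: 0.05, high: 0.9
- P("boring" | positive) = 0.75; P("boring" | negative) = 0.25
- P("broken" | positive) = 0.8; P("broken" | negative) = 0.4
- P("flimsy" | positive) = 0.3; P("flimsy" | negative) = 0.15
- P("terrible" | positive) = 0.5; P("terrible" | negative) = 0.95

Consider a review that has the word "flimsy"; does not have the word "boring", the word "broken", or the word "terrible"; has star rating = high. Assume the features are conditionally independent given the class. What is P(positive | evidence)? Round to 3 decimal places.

0.137

positive: 0.3 × 0.15 × (1−0.75) × (1−0.8) × 0.3 × (1−0.5) = 0.0003375
negative: 0.7 × 0.9 × (1−0.25) × (1−0.4) × 0.15 × (1−0.95) = 0.00212625
P(positive | x) = 0.0003375 / 0.00246375 ≈ 0.137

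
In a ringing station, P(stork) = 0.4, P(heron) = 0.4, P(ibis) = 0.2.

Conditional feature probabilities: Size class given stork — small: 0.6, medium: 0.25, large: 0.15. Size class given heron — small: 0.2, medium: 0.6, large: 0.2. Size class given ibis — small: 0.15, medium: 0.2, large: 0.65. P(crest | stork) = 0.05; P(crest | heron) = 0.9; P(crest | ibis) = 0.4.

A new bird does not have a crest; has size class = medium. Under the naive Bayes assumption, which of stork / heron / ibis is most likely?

stork

stork: 0.4 × 0.25 × (1−0.05) = 0.095
heron: 0.4 × 0.6 × (1−0.9) = 0.024
ibis: 0.2 × 0.2 × (1−0.4) = 0.024
Highest score → stork.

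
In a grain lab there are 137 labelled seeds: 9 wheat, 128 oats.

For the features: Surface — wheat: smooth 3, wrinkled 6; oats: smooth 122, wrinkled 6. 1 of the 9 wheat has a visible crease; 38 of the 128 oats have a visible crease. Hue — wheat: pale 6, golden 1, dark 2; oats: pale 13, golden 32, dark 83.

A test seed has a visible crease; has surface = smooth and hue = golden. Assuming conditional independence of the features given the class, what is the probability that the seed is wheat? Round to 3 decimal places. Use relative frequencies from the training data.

wheat: (9/137) × (3/9) × (1/9) × (1/9) ≈ 0.000270343
oats: (128/137) × (122/128) × (38/128) × (32/128) ≈ 0.0660926
P(wheat | x) = 0.000270343 / 0.066362943 ≈ 0.004

0.004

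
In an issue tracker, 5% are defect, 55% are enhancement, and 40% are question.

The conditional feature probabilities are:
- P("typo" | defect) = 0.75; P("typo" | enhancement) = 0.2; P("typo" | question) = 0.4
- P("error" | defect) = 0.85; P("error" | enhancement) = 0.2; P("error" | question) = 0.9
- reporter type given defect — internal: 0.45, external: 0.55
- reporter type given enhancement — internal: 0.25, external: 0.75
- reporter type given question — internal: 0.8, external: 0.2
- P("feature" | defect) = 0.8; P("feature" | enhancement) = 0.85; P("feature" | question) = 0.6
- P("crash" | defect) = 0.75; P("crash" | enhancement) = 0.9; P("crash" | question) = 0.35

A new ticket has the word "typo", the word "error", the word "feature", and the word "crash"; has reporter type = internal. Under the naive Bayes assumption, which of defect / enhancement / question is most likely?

question

defect: 0.05 × 0.75 × 0.85 × 0.45 × 0.8 × 0.75 = 0.00860625
enhancement: 0.55 × 0.2 × 0.2 × 0.25 × 0.85 × 0.9 = 0.0042075
question: 0.4 × 0.4 × 0.9 × 0.8 × 0.6 × 0.35 = 0.024192
Highest score → question.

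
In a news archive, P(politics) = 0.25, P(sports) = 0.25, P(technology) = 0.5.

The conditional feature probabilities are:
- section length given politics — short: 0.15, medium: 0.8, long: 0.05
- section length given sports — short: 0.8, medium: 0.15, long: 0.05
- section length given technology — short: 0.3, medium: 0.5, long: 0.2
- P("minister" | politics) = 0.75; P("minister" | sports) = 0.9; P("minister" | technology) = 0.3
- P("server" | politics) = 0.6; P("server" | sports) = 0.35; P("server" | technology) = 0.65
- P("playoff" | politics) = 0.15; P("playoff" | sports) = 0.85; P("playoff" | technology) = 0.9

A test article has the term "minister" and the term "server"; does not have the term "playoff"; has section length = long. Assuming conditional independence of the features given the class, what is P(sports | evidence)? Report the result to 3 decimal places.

politics: 0.25 × 0.05 × 0.75 × 0.6 × (1−0.15) = 0.00478125
sports: 0.25 × 0.05 × 0.9 × 0.35 × (1−0.85) = 0.000590625
technology: 0.5 × 0.2 × 0.3 × 0.65 × (1−0.9) = 0.00195
P(sports | x) = 0.000590625 / 0.007321875 ≈ 0.081

0.081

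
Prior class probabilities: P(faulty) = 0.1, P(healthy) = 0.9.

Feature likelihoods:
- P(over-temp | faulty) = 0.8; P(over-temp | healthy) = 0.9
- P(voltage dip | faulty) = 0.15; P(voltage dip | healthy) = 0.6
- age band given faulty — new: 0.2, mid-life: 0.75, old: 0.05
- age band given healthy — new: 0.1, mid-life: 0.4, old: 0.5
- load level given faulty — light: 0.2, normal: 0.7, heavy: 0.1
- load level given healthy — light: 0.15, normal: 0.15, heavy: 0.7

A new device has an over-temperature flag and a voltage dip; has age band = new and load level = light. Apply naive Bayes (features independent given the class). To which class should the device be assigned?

healthy

faulty: 0.1 × 0.8 × 0.15 × 0.2 × 0.2 = 0.00048
healthy: 0.9 × 0.9 × 0.6 × 0.1 × 0.15 = 0.00729
Highest score → healthy.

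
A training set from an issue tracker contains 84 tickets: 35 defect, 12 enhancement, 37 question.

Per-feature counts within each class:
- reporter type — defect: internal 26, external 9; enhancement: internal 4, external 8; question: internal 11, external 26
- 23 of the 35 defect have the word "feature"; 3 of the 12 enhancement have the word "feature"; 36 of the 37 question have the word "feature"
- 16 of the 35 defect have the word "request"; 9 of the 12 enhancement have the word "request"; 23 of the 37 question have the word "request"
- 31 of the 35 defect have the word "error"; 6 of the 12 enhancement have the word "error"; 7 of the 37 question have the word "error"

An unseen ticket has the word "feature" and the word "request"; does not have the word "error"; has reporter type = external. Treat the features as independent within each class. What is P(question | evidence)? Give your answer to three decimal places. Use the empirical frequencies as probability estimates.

defect: (35/84) × (9/35) × (23/35) × (16/35) × (4/35) ≈ 0.00367847
enhancement: (12/84) × (8/12) × (3/12) × (9/12) × (6/12) ≈ 0.00892857
question: (37/84) × (26/37) × (36/37) × (23/37) × (30/37) ≈ 0.151789
P(question | x) = 0.151789 / 0.16439604 ≈ 0.923

0.923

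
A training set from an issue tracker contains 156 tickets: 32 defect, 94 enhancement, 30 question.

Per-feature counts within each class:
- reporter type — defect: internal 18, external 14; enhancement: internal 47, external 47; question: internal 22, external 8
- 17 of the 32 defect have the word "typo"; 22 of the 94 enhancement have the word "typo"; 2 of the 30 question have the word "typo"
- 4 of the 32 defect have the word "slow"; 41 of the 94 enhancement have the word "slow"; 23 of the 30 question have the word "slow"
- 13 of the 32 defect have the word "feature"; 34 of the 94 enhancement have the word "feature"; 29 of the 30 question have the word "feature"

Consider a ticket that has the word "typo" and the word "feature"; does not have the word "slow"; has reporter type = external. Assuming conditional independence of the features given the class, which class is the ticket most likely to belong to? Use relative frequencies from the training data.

defect: (32/156) × (14/32) × (17/32) × (28/32) × (13/32) ≈ 0.0169474
enhancement: (94/156) × (47/94) × (22/94) × (53/94) × (34/94) ≈ 0.0143803
question: (30/156) × (8/30) × (2/30) × (7/30) × (29/30) ≈ 0.00077113
Highest score → defect.

defect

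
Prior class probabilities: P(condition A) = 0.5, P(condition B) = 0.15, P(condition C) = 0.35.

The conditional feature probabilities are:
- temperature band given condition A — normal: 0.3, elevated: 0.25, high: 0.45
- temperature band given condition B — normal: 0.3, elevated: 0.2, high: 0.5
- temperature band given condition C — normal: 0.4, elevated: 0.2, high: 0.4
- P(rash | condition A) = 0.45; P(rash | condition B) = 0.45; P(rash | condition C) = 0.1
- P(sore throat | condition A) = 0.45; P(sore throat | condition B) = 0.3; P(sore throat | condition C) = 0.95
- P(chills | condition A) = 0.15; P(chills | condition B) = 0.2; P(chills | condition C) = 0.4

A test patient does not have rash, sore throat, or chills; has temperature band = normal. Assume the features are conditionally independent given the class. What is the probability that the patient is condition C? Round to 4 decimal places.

condition A: 0.5 × 0.3 × (1−0.45) × (1−0.45) × (1−0.15) = 0.03856875
condition B: 0.15 × 0.3 × (1−0.45) × (1−0.3) × (1−0.2) = 0.01386
condition C: 0.35 × 0.4 × (1−0.1) × (1−0.95) × (1−0.4) = 0.00378
P(condition C | x) = 0.00378 / 0.05620875 ≈ 0.0672

0.0672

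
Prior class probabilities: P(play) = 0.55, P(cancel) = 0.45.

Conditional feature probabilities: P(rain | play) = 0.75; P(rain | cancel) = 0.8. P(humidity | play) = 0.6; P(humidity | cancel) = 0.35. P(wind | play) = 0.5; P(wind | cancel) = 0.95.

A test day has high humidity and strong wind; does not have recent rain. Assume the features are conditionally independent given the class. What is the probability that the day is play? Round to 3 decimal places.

play: 0.55 × (1−0.75) × 0.6 × 0.5 = 0.04125
cancel: 0.45 × (1−0.8) × 0.35 × 0.95 = 0.029925
P(play | x) = 0.04125 / 0.071175 ≈ 0.580

0.580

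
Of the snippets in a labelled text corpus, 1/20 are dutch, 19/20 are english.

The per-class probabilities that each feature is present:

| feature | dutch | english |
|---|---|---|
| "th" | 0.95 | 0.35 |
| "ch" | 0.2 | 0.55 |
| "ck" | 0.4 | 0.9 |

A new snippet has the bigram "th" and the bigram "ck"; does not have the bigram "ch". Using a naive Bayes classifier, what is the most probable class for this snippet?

dutch: 0.05 × 0.95 × (1−0.2) × 0.4 = 0.0152
english: 0.95 × 0.35 × (1−0.55) × 0.9 = 0.1346625
Highest score → english.

english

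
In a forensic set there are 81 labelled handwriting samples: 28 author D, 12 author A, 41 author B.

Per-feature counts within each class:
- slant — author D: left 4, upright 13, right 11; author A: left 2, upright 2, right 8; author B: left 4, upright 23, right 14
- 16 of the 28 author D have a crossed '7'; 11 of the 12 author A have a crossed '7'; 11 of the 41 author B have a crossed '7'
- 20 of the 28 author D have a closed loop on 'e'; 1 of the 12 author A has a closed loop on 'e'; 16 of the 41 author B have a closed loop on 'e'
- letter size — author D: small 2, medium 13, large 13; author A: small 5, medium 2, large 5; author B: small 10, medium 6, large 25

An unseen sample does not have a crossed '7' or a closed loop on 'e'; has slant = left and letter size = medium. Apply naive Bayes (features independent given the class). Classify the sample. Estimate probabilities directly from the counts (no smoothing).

author D: (28/81) × (4/28) × (12/28) × (8/28) × (13/28) ≈ 0.00280747
author A: (12/81) × (2/12) × (1/12) × (11/12) × (2/12) ≈ 0.000314358
author B: (41/81) × (4/41) × (30/41) × (25/41) × (6/41) ≈ 0.0032243
Highest score → author B.

author B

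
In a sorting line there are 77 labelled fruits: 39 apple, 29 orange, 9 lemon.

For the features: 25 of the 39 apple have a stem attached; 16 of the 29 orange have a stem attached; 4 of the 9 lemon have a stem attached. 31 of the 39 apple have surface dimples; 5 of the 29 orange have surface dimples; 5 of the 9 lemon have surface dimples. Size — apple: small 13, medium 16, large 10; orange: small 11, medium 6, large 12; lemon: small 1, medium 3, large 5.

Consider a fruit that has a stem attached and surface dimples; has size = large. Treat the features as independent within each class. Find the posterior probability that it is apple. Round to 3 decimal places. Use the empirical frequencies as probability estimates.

0.682

apple: (39/77) × (25/39) × (31/39) × (10/39) ≈ 0.0661731
orange: (29/77) × (16/29) × (5/29) × (12/29) ≈ 0.0148247
lemon: (9/77) × (4/9) × (5/9) × (5/9) ≈ 0.0160333
P(apple | x) = 0.0661731 / 0.0970311 ≈ 0.682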